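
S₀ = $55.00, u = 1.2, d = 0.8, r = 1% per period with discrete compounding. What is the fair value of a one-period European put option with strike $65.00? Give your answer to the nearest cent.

Risk-neutral probability p = (1 + 0.01 − 0.8)/(1.2 − 0.8) = 0.2100/0.4000 = 0.5250
Terminal stock prices: S_u = 66, S_d = 44
Terminal payoffs (K − S): max(-1, 0) = 0, max(21, 0) = 21
Node 0 (S = 55): V_0 = 1/1.01·[0.5250·0.0000 + 0.4750·21.0000] = 9.8762

$9.88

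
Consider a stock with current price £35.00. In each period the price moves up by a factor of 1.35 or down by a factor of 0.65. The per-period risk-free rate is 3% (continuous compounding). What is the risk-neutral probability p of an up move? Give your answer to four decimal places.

Risk-neutral probability p = (e^0.03 − 0.65)/(1.35 − 0.65) = 0.3805/0.7000 = 0.5435

p = 0.5435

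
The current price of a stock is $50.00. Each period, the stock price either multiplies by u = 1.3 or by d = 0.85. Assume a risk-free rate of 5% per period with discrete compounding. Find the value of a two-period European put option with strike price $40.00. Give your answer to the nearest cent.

$1.08

Risk-neutral probability p = (1 + 0.05 − 0.85)/(1.3 − 0.85) = 0.2000/0.4500 = 0.4444
Terminal stock prices: S_uu = 84.5, S_ud = 55.25, S_dd = 36.12
Terminal payoffs (K − S): max(-44.5, 0) = 0, max(-15.25, 0) = 0, max(3.875, 0) = 3.875
Node u (S = 65): V_u = 1/1.05·[0.4444·0.0000 + 0.5556·0.0000] = 0.0000
Node d (S = 42.5): V_d = 1/1.05·[0.4444·0.0000 + 0.5556·3.8750] = 2.0503
Node 0 (S = 50): V_0 = 1/1.05·[0.4444·0.0000 + 0.5556·2.0503] = 1.0848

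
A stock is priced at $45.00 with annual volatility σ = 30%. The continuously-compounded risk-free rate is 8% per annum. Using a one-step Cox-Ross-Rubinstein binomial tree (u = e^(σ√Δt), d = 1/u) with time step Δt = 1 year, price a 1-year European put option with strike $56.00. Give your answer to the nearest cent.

$9.16

CRR parameters: u = e^(σ√Δt) = e^(0.3·√1) = 1.3499, d = 1/u = 0.7408
Per-period rate: rΔt = 0.08·1 = 0.08, so R = e^0.08 = 1.0833
Risk-neutral probability p = (e^0.08 − 0.7408)/(1.3499 − 0.7408) = 0.3425/0.6090 = 0.5623
Terminal stock prices: S_u = 60.74, S_d = 33.34
Terminal payoffs (K − S): max(-4.744, 0) = 0, max(22.66, 0) = 22.66
Node 0 (S = 45): V_0 = e^(−0.08)·[0.5623·0.0000 + 0.4377·22.6632] = 9.1568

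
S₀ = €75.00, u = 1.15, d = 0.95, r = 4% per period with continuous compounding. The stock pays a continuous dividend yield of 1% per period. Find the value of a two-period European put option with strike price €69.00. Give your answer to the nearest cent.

Per-period risk-free factor R = e^0.04 = 1.0408; dividend-adjusted growth = e^(0.04−0.01) = 1.0305.
Risk-neutral probability p = (1.0305 − 0.95)/(1.15 − 0.95) = 0.0805/0.2000 = 0.4023
Terminal stock prices: S_uu = 99.19, S_ud = 81.94, S_dd = 67.69
Terminal payoffs (K − S): max(-30.19, 0) = 0, max(-12.94, 0) = 0, max(1.312, 0) = 1.312
Node u (S = 86.25): V_u = e^(−0.04)·[0.4023·0.0000 + 0.5977·0.0000] = 0.0000
Node d (S = 71.25): V_d = e^(−0.04)·[0.4023·0.0000 + 0.5977·1.3125] = 0.7538
Node 0 (S = 75): V_0 = e^(−0.04)·[0.4023·0.0000 + 0.5977·0.7538] = 0.4329

€0.43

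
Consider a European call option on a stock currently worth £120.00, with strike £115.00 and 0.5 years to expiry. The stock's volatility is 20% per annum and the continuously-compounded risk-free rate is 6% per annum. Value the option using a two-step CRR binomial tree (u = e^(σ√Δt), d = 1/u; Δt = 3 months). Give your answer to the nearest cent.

CRR parameters: u = e^(σ√Δt) = e^(0.2·√0.25) = 1.1052, d = 1/u = 0.9048
Per-period rate: rΔt = 0.06·0.25 = 0.015, so R = e^0.015 = 1.0151
Risk-neutral probability p = (e^0.015 − 0.9048)/(1.1052 − 0.9048) = 0.1103/0.2003 = 0.5505
Terminal stock prices: S_uu = 146.6, S_ud = 120, S_dd = 98.25
Terminal payoffs (S − K): max(31.57, 0) = 31.57, max(5, 0) = 5, max(-16.75, 0) = 0
Node u (S = 132.6): V_u = e^(−0.015)·[0.5505·31.5683 + 0.4495·5.0000] = 19.3326
Node d (S = 108.6): V_d = e^(−0.015)·[0.5505·5.0000 + 0.4495·0.0000] = 2.7113
Node 0 (S = 120): V_0 = e^(−0.015)·[0.5505·19.3326 + 0.4495·2.7113] = 11.6841

£11.68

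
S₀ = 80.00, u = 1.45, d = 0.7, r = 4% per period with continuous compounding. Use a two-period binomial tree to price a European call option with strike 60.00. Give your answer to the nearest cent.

30.33

Risk-neutral probability p = (e^0.04 − 0.7)/(1.45 − 0.7) = 0.3408/0.7500 = 0.4544
Terminal stock prices: S_uu = 168.2, S_ud = 81.2, S_dd = 39.2
Terminal payoffs (S − K): max(108.2, 0) = 108.2, max(21.2, 0) = 21.2, max(-20.8, 0) = 0
Node u (S = 116): V_u = e^(−0.04)·[0.4544·108.2000 + 0.5456·21.2000] = 58.3526
Node d (S = 56): V_d = e^(−0.04)·[0.4544·21.2000 + 0.5456·0.0000] = 9.2558
Node 0 (S = 80): V_0 = e^(−0.04)·[0.4544·58.3526 + 0.5456·9.2558] = 30.3284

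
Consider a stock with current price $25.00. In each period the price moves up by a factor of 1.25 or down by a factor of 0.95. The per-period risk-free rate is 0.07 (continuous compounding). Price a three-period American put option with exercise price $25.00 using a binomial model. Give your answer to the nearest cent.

Risk-neutral probability p = (e^0.07 − 0.95)/(1.25 − 0.95) = 0.1225/0.3000 = 0.4084
Terminal stock prices: S_uuu = 48.83, S_uud = 37.11, S_udd = 28.2, S_ddd = 21.43
Terminal payoffs (K − S): max(-23.83, 0) = 0, max(-12.11, 0) = 0, max(-3.203, 0) = 0, max(3.566, 0) = 3.566
Node uu (S = 39.06): continuation = e^(−0.07)·[0.4084·0.0000 + 0.5916·0.0000] = 0.0000; exercise value = 0.0000 ≤ continuation, so V_uu = 0.0000
Node ud (S = 29.69): continuation = e^(−0.07)·[0.4084·0.0000 + 0.5916·0.0000] = 0.0000; exercise value = 0.0000 ≤ continuation, so V_ud = 0.0000
Node dd (S = 22.56): continuation = e^(−0.07)·[0.4084·0.0000 + 0.5916·3.5656] = 1.9669; exercise value = 2.4375 > continuation, so V_dd = 2.4375 (exercise)
Node u (S = 31.25): continuation = e^(−0.07)·[0.4084·0.0000 + 0.5916·0.0000] = 0.0000; exercise value = 0.0000 ≤ continuation, so V_u = 0.0000
Node d (S = 23.75): continuation = e^(−0.07)·[0.4084·0.0000 + 0.5916·2.4375] = 1.3446; exercise value = 1.2500 ≤ continuation, so V_d = 1.3446
Node 0 (S = 25): continuation = e^(−0.07)·[0.4084·0.0000 + 0.5916·1.3446] = 0.7418; exercise value = 0.0000 ≤ continuation, so V_0 = 0.7418

$0.74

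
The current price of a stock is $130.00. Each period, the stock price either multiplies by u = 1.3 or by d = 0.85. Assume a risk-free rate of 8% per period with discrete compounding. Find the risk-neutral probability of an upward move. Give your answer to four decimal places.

p = 0.5111

Risk-neutral probability p = (1 + 0.08 − 0.85)/(1.3 − 0.85) = 0.2300/0.4500 = 0.5111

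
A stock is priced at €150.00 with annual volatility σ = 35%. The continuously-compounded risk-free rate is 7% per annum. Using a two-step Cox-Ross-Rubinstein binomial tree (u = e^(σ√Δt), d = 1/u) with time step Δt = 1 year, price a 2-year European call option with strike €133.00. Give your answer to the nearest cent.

CRR parameters: u = e^(σ√Δt) = e^(0.35·√1) = 1.4191, d = 1/u = 0.7047
Per-period rate: rΔt = 0.07·1 = 0.07, so R = e^0.07 = 1.0725
Risk-neutral probability p = (e^0.07 − 0.7047)/(1.4191 − 0.7047) = 0.3678/0.7144 = 0.5149
Terminal stock prices: S_uu = 302.1, S_ud = 150, S_dd = 74.49
Terminal payoffs (S − K): max(169.1, 0) = 169.1, max(17, 0) = 17, max(-58.51, 0) = 0
Node u (S = 212.9): V_u = e^(−0.07)·[0.5149·169.0629 + 0.4851·17.0000] = 88.8518
Node d (S = 105.7): V_d = e^(−0.07)·[0.5149·17.0000 + 0.4851·0.0000] = 8.1612
Node 0 (S = 150): V_0 = e^(−0.07)·[0.5149·88.8518 + 0.4851·8.1612] = 46.3467

€46.35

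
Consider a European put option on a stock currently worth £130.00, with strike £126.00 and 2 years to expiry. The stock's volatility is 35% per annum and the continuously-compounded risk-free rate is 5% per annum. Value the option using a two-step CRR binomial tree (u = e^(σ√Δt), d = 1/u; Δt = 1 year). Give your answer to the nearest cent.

CRR parameters: u = e^(σ√Δt) = e^(0.35·√1) = 1.4191, d = 1/u = 0.7047
Per-period rate: rΔt = 0.05·1 = 0.05, so R = e^0.05 = 1.0513
Risk-neutral probability p = (e^0.05 − 0.7047)/(1.4191 − 0.7047) = 0.3466/0.7144 = 0.4852
Terminal stock prices: S_uu = 261.8, S_ud = 130, S_dd = 64.56
Terminal payoffs (K − S): max(-135.8, 0) = 0, max(-4, 0) = 0, max(61.44, 0) = 61.44
Node u (S = 184.5): V_u = e^(−0.05)·[0.4852·0.0000 + 0.5148·0.0000] = 0.0000
Node d (S = 91.61): V_d = e^(−0.05)·[0.4852·0.0000 + 0.5148·61.4439] = 30.0914
Node 0 (S = 130): V_0 = e^(−0.05)·[0.4852·0.0000 + 0.5148·30.0914] = 14.7369

£14.74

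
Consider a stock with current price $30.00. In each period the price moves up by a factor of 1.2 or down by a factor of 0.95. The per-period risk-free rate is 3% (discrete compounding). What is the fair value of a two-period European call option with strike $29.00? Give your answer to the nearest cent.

$3.50

Risk-neutral probability p = (1 + 0.03 − 0.95)/(1.2 − 0.95) = 0.0800/0.2500 = 0.3200
Terminal stock prices: S_uu = 43.2, S_ud = 34.2, S_dd = 27.07
Terminal payoffs (S − K): max(14.2, 0) = 14.2, max(5.2, 0) = 5.2, max(-1.925, 0) = 0
Node u (S = 36): V_u = 1/1.03·[0.3200·14.2000 + 0.6800·5.2000] = 7.8447
Node d (S = 28.5): V_d = 1/1.03·[0.3200·5.2000 + 0.6800·0.0000] = 1.6155
Node 0 (S = 30): V_0 = 1/1.03·[0.3200·7.8447 + 0.6800·1.6155] = 3.5037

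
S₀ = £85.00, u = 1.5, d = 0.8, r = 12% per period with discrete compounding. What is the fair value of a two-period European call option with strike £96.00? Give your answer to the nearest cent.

£18.24

Risk-neutral probability p = (1 + 0.12 − 0.8)/(1.5 − 0.8) = 0.3200/0.7000 = 0.4571
Terminal stock prices: S_uu = 191.2, S_ud = 102, S_dd = 54.4
Terminal payoffs (S − K): max(95.25, 0) = 95.25, max(6, 0) = 6, max(-41.6, 0) = 0
Node u (S = 127.5): V_u = 1/1.12·[0.4571·95.2500 + 0.5429·6.0000] = 41.7857
Node d (S = 68): V_d = 1/1.12·[0.4571·6.0000 + 0.5429·0.0000] = 2.4490
Node 0 (S = 85): V_0 = 1/1.12·[0.4571·41.7857 + 0.5429·2.4490] = 18.2424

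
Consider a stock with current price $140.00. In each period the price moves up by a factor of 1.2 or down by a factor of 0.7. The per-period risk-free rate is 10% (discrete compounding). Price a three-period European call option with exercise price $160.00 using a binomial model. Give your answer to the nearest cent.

Risk-neutral probability p = (1 + 0.1 − 0.7)/(1.2 − 0.7) = 0.4000/0.5000 = 0.8000
Terminal stock prices: S_uuu = 241.9, S_uud = 141.1, S_udd = 82.32, S_ddd = 48.02
Terminal payoffs (S − K): max(81.92, 0) = 81.92, max(-18.88, 0) = 0, max(-77.68, 0) = 0, max(-112, 0) = 0
Node uu (S = 201.6): V_uu = 1/1.1·[0.8000·81.9200 + 0.2000·0.0000] = 59.5782
Node ud (S = 117.6): V_ud = 1/1.1·[0.8000·0.0000 + 0.2000·0.0000] = 0.0000
Node dd (S = 68.6): V_dd = 1/1.1·[0.8000·0.0000 + 0.2000·0.0000] = 0.0000
Node u (S = 168): V_u = 1/1.1·[0.8000·59.5782 + 0.2000·0.0000] = 43.3296
Node d (S = 98): V_d = 1/1.1·[0.8000·0.0000 + 0.2000·0.0000] = 0.0000
Node 0 (S = 140): V_0 = 1/1.1·[0.8000·43.3296 + 0.2000·0.0000] = 31.5124

$31.51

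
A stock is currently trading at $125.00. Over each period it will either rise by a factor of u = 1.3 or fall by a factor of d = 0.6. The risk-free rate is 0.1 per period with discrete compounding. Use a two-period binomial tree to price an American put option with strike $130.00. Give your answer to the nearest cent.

$19.77

Risk-neutral probability p = (1 + 0.1 − 0.6)/(1.3 − 0.6) = 0.5000/0.7000 = 0.7143
Terminal stock prices: S_uu = 211.3, S_ud = 97.5, S_dd = 45
Terminal payoffs (K − S): max(-81.25, 0) = 0, max(32.5, 0) = 32.5, max(85, 0) = 85
Node u (S = 162.5): continuation = 1/1.1·[0.7143·0.0000 + 0.2857·32.5000] = 8.4416; exercise value = 0.0000 ≤ continuation, so V_u = 8.4416
Node d (S = 75): continuation = 1/1.1·[0.7143·32.5000 + 0.2857·85.0000] = 43.1818; exercise value = 55.0000 > continuation, so V_d = 55.0000 (exercise)
Node 0 (S = 125): continuation = 1/1.1·[0.7143·8.4416 + 0.2857·55.0000] = 19.7672; exercise value = 5.0000 ≤ continuation, so V_0 = 19.7672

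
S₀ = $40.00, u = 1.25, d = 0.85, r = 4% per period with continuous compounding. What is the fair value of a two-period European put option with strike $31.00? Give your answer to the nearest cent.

Risk-neutral probability p = (e^0.04 − 0.85)/(1.25 − 0.85) = 0.1908/0.4000 = 0.4770
Terminal stock prices: S_uu = 62.5, S_ud = 42.5, S_dd = 28.9
Terminal payoffs (K − S): max(-31.5, 0) = 0, max(-11.5, 0) = 0, max(2.1, 0) = 2.1
Node u (S = 50): V_u = e^(−0.04)·[0.4770·0.0000 + 0.5230·0.0000] = 0.0000
Node d (S = 34): V_d = e^(−0.04)·[0.4770·0.0000 + 0.5230·2.1000] = 1.0552
Node 0 (S = 40): V_0 = e^(−0.04)·[0.4770·0.0000 + 0.5230·1.0552] = 0.5302

$0.53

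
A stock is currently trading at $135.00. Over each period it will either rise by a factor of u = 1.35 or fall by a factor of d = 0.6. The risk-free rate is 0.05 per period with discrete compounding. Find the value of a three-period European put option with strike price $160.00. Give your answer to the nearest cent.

$35.34

Risk-neutral probability p = (1 + 0.05 − 0.6)/(1.35 − 0.6) = 0.4500/0.7500 = 0.6000
Terminal stock prices: S_uuu = 332.2, S_uud = 147.6, S_udd = 65.61, S_ddd = 29.16
Terminal payoffs (K − S): max(-172.2, 0) = 0, max(12.38, 0) = 12.38, max(94.39, 0) = 94.39, max(130.8, 0) = 130.8
Node uu (S = 246): V_uu = 1/1.05·[0.6000·0.0000 + 0.4000·12.3775] = 4.7152
Node ud (S = 109.3): V_ud = 1/1.05·[0.6000·12.3775 + 0.4000·94.3900] = 43.0310
Node dd (S = 48.6): V_dd = 1/1.05·[0.6000·94.3900 + 0.4000·130.8400] = 103.7810
Node u (S = 182.2): V_u = 1/1.05·[0.6000·4.7152 + 0.4000·43.0310] = 19.0872
Node d (S = 81): V_d = 1/1.05·[0.6000·43.0310 + 0.4000·103.7810] = 64.1247
Node 0 (S = 135): V_0 = 1/1.05·[0.6000·19.0872 + 0.4000·64.1247] = 35.3354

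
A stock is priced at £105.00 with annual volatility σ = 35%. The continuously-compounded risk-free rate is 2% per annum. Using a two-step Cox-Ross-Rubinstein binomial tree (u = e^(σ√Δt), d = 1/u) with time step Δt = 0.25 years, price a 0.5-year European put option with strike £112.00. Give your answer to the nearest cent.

CRR parameters: u = e^(σ√Δt) = e^(0.35·√0.25) = 1.1912, d = 1/u = 0.8395
Per-period rate: rΔt = 0.02·0.25 = 0.005, so R = e^0.005 = 1.0050
Risk-neutral probability p = (e^0.005 − 0.8395)/(1.1912 − 0.8395) = 0.1656/0.3518 = 0.4706
Terminal stock prices: S_uu = 149, S_ud = 105, S_dd = 73.99
Terminal payoffs (K − S): max(-37, 0) = 0, max(7, 0) = 7, max(38.01, 0) = 38.01
Node u (S = 125.1): V_u = e^(−0.005)·[0.4706·0.0000 + 0.5294·7.0000] = 3.6872
Node d (S = 88.14): V_d = e^(−0.005)·[0.4706·7.0000 + 0.5294·38.0078] = 23.2984
Node 0 (S = 105): V_0 = e^(−0.005)·[0.4706·3.6872 + 0.5294·23.2984] = 13.9990

£14.00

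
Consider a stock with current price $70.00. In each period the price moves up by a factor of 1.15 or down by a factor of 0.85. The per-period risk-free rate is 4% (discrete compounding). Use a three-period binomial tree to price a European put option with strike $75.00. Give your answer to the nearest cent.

$5.23

Risk-neutral probability p = (1 + 0.04 − 0.85)/(1.15 − 0.85) = 0.1900/0.3000 = 0.6333
Terminal stock prices: S_uuu = 106.5, S_uud = 78.69, S_udd = 58.16, S_ddd = 42.99
Terminal payoffs (K − S): max(-31.46, 0) = 0, max(-3.689, 0) = 0, max(16.84, 0) = 16.84, max(32.01, 0) = 32.01
Node uu (S = 92.57): V_uu = 1/1.04·[0.6333·0.0000 + 0.3667·0.0000] = 0.0000
Node ud (S = 68.42): V_ud = 1/1.04·[0.6333·0.0000 + 0.3667·16.8388] = 5.9367
Node dd (S = 50.57): V_dd = 1/1.04·[0.6333·16.8388 + 0.3667·32.0113] = 21.5404
Node u (S = 80.5): V_u = 1/1.04·[0.6333·0.0000 + 0.3667·5.9367] = 2.0931
Node d (S = 59.5): V_d = 1/1.04·[0.6333·5.9367 + 0.3667·21.5404] = 11.2097
Node 0 (S = 70): V_0 = 1/1.04·[0.6333·2.0931 + 0.3667·11.2097] = 5.2268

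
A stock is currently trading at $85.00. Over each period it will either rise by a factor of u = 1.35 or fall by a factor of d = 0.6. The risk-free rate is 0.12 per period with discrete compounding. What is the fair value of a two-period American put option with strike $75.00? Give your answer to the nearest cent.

Risk-neutral probability p = (1 + 0.12 − 0.6)/(1.35 − 0.6) = 0.5200/0.7500 = 0.6933
Terminal stock prices: S_uu = 154.9, S_ud = 68.85, S_dd = 30.6
Terminal payoffs (K − S): max(-79.91, 0) = 0, max(6.15, 0) = 6.15, max(44.4, 0) = 44.4
Node u (S = 114.8): continuation = 1/1.12·[0.6933·0.0000 + 0.3067·6.1500] = 1.6839; exercise value = 0.0000 ≤ continuation, so V_u = 1.6839
Node d (S = 51): continuation = 1/1.12·[0.6933·6.1500 + 0.3067·44.4000] = 15.9643; exercise value = 24.0000 > continuation, so V_d = 24.0000 (exercise)
Node 0 (S = 85): continuation = 1/1.12·[0.6933·1.6839 + 0.3067·24.0000] = 7.6139; exercise value = 0.0000 ≤ continuation, so V_0 = 7.6139

$7.61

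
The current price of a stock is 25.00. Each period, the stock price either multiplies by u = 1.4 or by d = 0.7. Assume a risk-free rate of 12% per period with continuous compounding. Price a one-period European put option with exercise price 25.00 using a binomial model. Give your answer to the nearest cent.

2.59

Risk-neutral probability p = (e^0.12 − 0.7)/(1.4 − 0.7) = 0.4275/0.7000 = 0.6107
Terminal stock prices: S_u = 35, S_d = 17.5
Terminal payoffs (K − S): max(-10, 0) = 0, max(7.5, 0) = 7.5
Node 0 (S = 25): V_0 = e^(−0.12)·[0.6107·0.0000 + 0.3893·7.5000] = 2.5895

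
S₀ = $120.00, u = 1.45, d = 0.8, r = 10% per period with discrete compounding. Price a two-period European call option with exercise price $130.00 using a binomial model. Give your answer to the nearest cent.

Risk-neutral probability p = (1 + 0.1 − 0.8)/(1.45 − 0.8) = 0.3000/0.6500 = 0.4615
Terminal stock prices: S_uu = 252.3, S_ud = 139.2, S_dd = 76.8
Terminal payoffs (S − K): max(122.3, 0) = 122.3, max(9.2, 0) = 9.2, max(-53.2, 0) = 0
Node u (S = 174): V_u = 1/1.1·[0.4615·122.3000 + 0.5385·9.2000] = 55.8182
Node d (S = 96): V_d = 1/1.1·[0.4615·9.2000 + 0.5385·0.0000] = 3.8601
Node 0 (S = 120): V_0 = 1/1.1·[0.4615·55.8182 + 0.5385·3.8601] = 25.3098

$25.31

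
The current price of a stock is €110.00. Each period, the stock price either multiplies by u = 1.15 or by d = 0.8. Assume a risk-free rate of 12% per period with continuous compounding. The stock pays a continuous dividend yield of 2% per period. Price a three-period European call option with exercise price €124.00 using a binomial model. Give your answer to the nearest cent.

Per-period risk-free factor R = e^0.12 = 1.1275; dividend-adjusted growth = e^(0.12−0.02) = 1.1052.
Risk-neutral probability p = (1.1052 − 0.8)/(1.15 − 0.8) = 0.3052/0.3500 = 0.8719
Terminal stock prices: S_uuu = 167.3, S_uud = 116.4, S_udd = 80.96, S_ddd = 56.32
Terminal payoffs (S − K): max(43.3, 0) = 43.3, max(-7.62, 0) = 0, max(-43.04, 0) = 0, max(-67.68, 0) = 0
Node uu (S = 145.5): V_uu = e^(−0.12)·[0.8719·43.2962 + 0.1281·0.0000] = 33.4819
Node ud (S = 101.2): V_ud = e^(−0.12)·[0.8719·0.0000 + 0.1281·0.0000] = 0.0000
Node dd (S = 70.4): V_dd = e^(−0.12)·[0.8719·0.0000 + 0.1281·0.0000] = 0.0000
Node u (S = 126.5): V_u = e^(−0.12)·[0.8719·33.4819 + 0.1281·0.0000] = 25.8923
Node d (S = 88): V_d = e^(−0.12)·[0.8719·0.0000 + 0.1281·0.0000] = 0.0000
Node 0 (S = 110): V_0 = e^(−0.12)·[0.8719·25.8923 + 0.1281·0.0000] = 20.0230

€20.02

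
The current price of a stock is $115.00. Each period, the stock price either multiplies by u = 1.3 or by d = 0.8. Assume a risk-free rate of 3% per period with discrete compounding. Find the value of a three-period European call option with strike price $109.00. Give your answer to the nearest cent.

$27.38

Risk-neutral probability p = (1 + 0.03 − 0.8)/(1.3 − 0.8) = 0.2300/0.5000 = 0.4600
Terminal stock prices: S_uuu = 252.7, S_uud = 155.5, S_udd = 95.68, S_ddd = 58.88
Terminal payoffs (S − K): max(143.7, 0) = 143.7, max(46.48, 0) = 46.48, max(-13.32, 0) = 0, max(-50.12, 0) = 0
Node uu (S = 194.4): V_uu = 1/1.03·[0.4600·143.6550 + 0.5400·46.4800] = 88.5248
Node ud (S = 119.6): V_ud = 1/1.03·[0.4600·46.4800 + 0.5400·0.0000] = 20.7581
Node dd (S = 73.6): V_dd = 1/1.03·[0.4600·0.0000 + 0.5400·0.0000] = 0.0000
Node u (S = 149.5): V_u = 1/1.03·[0.4600·88.5248 + 0.5400·20.7581] = 50.4182
Node d (S = 92): V_d = 1/1.03·[0.4600·20.7581 + 0.5400·0.0000] = 9.2706
Node 0 (S = 115): V_0 = 1/1.03·[0.4600·50.4182 + 0.5400·9.2706] = 27.3772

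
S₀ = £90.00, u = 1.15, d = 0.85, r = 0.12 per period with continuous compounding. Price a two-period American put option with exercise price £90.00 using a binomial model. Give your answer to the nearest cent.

Risk-neutral probability p = (e^0.12 − 0.85)/(1.15 − 0.85) = 0.2775/0.3000 = 0.9250
Terminal stock prices: S_uu = 119, S_ud = 87.97, S_dd = 65.02
Terminal payoffs (K − S): max(-29.02, 0) = 0, max(2.025, 0) = 2.025, max(24.98, 0) = 24.98
Node u (S = 103.5): continuation = e^(−0.12)·[0.9250·0.0000 + 0.0750·2.0250] = 0.1347; exercise value = 0.0000 ≤ continuation, so V_u = 0.1347
Node d (S = 76.5): continuation = e^(−0.12)·[0.9250·2.0250 + 0.0750·24.9750] = 3.3228; exercise value = 13.5000 > continuation, so V_d = 13.5000 (exercise)
Node 0 (S = 90): continuation = e^(−0.12)·[0.9250·0.1347 + 0.0750·13.5000] = 1.0087; exercise value = 0.0000 ≤ continuation, so V_0 = 1.0087

£1.01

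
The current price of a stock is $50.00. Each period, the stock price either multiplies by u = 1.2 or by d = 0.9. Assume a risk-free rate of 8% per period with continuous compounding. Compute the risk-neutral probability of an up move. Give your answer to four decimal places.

Risk-neutral probability p = (e^0.08 − 0.9)/(1.2 − 0.9) = 0.1833/0.3000 = 0.6110

p = 0.6110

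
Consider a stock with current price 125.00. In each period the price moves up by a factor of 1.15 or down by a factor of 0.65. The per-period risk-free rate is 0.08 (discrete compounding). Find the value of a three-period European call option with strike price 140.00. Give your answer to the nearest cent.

Risk-neutral probability p = (1 + 0.08 − 0.65)/(1.15 − 0.65) = 0.4300/0.5000 = 0.8600
Terminal stock prices: S_uuu = 190.1, S_uud = 107.5, S_udd = 60.73, S_ddd = 34.33
Terminal payoffs (S − K): max(50.11, 0) = 50.11, max(-32.55, 0) = 0, max(-79.27, 0) = 0, max(-105.7, 0) = 0
Node uu (S = 165.3): V_uu = 1/1.08·[0.8600·50.1094 + 0.1400·0.0000] = 39.9019
Node ud (S = 93.44): V_ud = 1/1.08·[0.8600·0.0000 + 0.1400·0.0000] = 0.0000
Node dd (S = 52.81): V_dd = 1/1.08·[0.8600·0.0000 + 0.1400·0.0000] = 0.0000
Node u (S = 143.8): V_u = 1/1.08·[0.8600·39.9019 + 0.1400·0.0000] = 31.7737
Node d (S = 81.25): V_d = 1/1.08·[0.8600·0.0000 + 0.1400·0.0000] = 0.0000
Node 0 (S = 125): V_0 = 1/1.08·[0.8600·31.7737 + 0.1400·0.0000] = 25.3013

25.30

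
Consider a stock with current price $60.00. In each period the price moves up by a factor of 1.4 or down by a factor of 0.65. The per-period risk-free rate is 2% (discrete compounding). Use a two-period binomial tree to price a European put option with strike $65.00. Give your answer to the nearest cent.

$14.78

Risk-neutral probability p = (1 + 0.02 − 0.65)/(1.4 − 0.65) = 0.3700/0.7500 = 0.4933
Terminal stock prices: S_uu = 117.6, S_ud = 54.6, S_dd = 25.35
Terminal payoffs (K − S): max(-52.6, 0) = 0, max(10.4, 0) = 10.4, max(39.65, 0) = 39.65
Node u (S = 84): V_u = 1/1.02·[0.4933·0.0000 + 0.5067·10.4000] = 5.1660
Node d (S = 39): V_d = 1/1.02·[0.4933·10.4000 + 0.5067·39.6500] = 24.7255
Node 0 (S = 60): V_0 = 1/1.02·[0.4933·5.1660 + 0.5067·24.7255] = 14.7805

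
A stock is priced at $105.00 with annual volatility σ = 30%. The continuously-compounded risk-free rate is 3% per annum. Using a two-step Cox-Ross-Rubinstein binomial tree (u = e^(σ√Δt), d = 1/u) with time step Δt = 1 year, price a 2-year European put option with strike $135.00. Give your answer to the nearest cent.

CRR parameters: u = e^(σ√Δt) = e^(0.3·√1) = 1.3499, d = 1/u = 0.7408
Per-period rate: rΔt = 0.03·1 = 0.03, so R = e^0.03 = 1.0305
Risk-neutral probability p = (e^0.03 − 0.7408)/(1.3499 − 0.7408) = 0.2896/0.6090 = 0.4756
Terminal stock prices: S_uu = 191.3, S_ud = 105, S_dd = 57.63
Terminal payoffs (K − S): max(-56.32, 0) = 0, max(30, 0) = 30, max(77.37, 0) = 77.37
Node u (S = 141.7): V_u = e^(−0.03)·[0.4756·0.0000 + 0.5244·30.0000] = 15.2682
Node d (S = 77.79): V_d = e^(−0.03)·[0.4756·30.0000 + 0.5244·77.3748] = 53.2242
Node 0 (S = 105): V_0 = e^(−0.03)·[0.4756·15.2682 + 0.5244·53.2242] = 34.1342

$34.13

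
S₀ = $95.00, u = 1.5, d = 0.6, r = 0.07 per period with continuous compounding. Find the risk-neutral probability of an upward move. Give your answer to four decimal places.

Risk-neutral probability p = (e^0.07 − 0.6)/(1.5 − 0.6) = 0.4725/0.9000 = 0.5250

p = 0.5250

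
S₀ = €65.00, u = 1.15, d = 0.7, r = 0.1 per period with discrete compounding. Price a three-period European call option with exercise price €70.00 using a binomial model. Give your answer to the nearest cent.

€15.23

Risk-neutral probability p = (1 + 0.1 − 0.7)/(1.15 − 0.7) = 0.4000/0.4500 = 0.8889
Terminal stock prices: S_uuu = 98.86, S_uud = 60.17, S_udd = 36.63, S_ddd = 22.29
Terminal payoffs (S − K): max(28.86, 0) = 28.86, max(-9.826, 0) = 0, max(-33.37, 0) = 0, max(-47.71, 0) = 0
Node uu (S = 85.96): V_uu = 1/1.1·[0.8889·28.8569 + 0.1111·0.0000] = 23.3187
Node ud (S = 52.32): V_ud = 1/1.1·[0.8889·0.0000 + 0.1111·0.0000] = 0.0000
Node dd (S = 31.85): V_dd = 1/1.1·[0.8889·0.0000 + 0.1111·0.0000] = 0.0000
Node u (S = 74.75): V_u = 1/1.1·[0.8889·23.3187 + 0.1111·0.0000] = 18.8434
Node d (S = 45.5): V_d = 1/1.1·[0.8889·0.0000 + 0.1111·0.0000] = 0.0000
Node 0 (S = 65): V_0 = 1/1.1·[0.8889·18.8434 + 0.1111·0.0000] = 15.2270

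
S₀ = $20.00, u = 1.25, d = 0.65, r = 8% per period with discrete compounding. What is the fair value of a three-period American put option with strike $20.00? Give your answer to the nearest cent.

Risk-neutral probability p = (1 + 0.08 − 0.65)/(1.25 − 0.65) = 0.4300/0.6000 = 0.7167
Terminal stock prices: S_uuu = 39.06, S_uud = 20.31, S_udd = 10.56, S_ddd = 5.492
Terminal payoffs (K − S): max(-19.06, 0) = 0, max(-0.3125, 0) = 0, max(9.437, 0) = 9.437, max(14.51, 0) = 14.51
Node uu (S = 31.25): continuation = 1/1.08·[0.7167·0.0000 + 0.2833·0.0000] = 0.0000; exercise value = 0.0000 ≤ continuation, so V_uu = 0.0000
Node ud (S = 16.25): continuation = 1/1.08·[0.7167·0.0000 + 0.2833·9.4375] = 2.4759; exercise value = 3.7500 > continuation, so V_ud = 3.7500 (exercise)
Node dd (S = 8.45): continuation = 1/1.08·[0.7167·9.4375 + 0.2833·14.5075] = 10.0685; exercise value = 11.5500 > continuation, so V_dd = 11.5500 (exercise)
Node u (S = 25): continuation = 1/1.08·[0.7167·0.0000 + 0.2833·3.7500] = 0.9838; exercise value = 0.0000 ≤ continuation, so V_u = 0.9838
Node d (S = 13): continuation = 1/1.08·[0.7167·3.7500 + 0.2833·11.5500] = 5.5185; exercise value = 7.0000 > continuation, so V_d = 7.0000 (exercise)
Node 0 (S = 20): continuation = 1/1.08·[0.7167·0.9838 + 0.2833·7.0000] = 2.4892; exercise value = 0.0000 ≤ continuation, so V_0 = 2.4892

$2.49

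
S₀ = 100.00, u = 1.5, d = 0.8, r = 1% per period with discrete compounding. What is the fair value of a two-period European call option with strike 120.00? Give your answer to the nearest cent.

Risk-neutral probability p = (1 + 0.01 − 0.8)/(1.5 − 0.8) = 0.2100/0.7000 = 0.3000
Terminal stock prices: S_uu = 225, S_ud = 120, S_dd = 64
Terminal payoffs (S − K): max(105, 0) = 105, max(0, 0) = 0, max(-56, 0) = 0
Node u (S = 150): V_u = 1/1.01·[0.3000·105.0000 + 0.7000·0.0000] = 31.1881
Node d (S = 80): V_d = 1/1.01·[0.3000·0.0000 + 0.7000·0.0000] = 0.0000
Node 0 (S = 100): V_0 = 1/1.01·[0.3000·31.1881 + 0.7000·0.0000] = 9.2638

9.26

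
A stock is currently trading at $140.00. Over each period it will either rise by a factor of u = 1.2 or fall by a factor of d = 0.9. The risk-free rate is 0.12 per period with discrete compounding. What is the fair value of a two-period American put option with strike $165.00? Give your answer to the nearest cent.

Risk-neutral probability p = (1 + 0.12 − 0.9)/(1.2 − 0.9) = 0.2200/0.3000 = 0.7333
Terminal stock prices: S_uu = 201.6, S_ud = 151.2, S_dd = 113.4
Terminal payoffs (K − S): max(-36.6, 0) = 0, max(13.8, 0) = 13.8, max(51.6, 0) = 51.6
Node u (S = 168): continuation = 1/1.12·[0.7333·0.0000 + 0.2667·13.8000] = 3.2857; exercise value = 0.0000 ≤ continuation, so V_u = 3.2857
Node d (S = 126): continuation = 1/1.12·[0.7333·13.8000 + 0.2667·51.6000] = 21.3214; exercise value = 39.0000 > continuation, so V_d = 39.0000 (exercise)
Node 0 (S = 140): continuation = 1/1.12·[0.7333·3.2857 + 0.2667·39.0000] = 11.4371; exercise value = 25.0000 > continuation, so V_0 = 25.0000 (exercise)

$25.00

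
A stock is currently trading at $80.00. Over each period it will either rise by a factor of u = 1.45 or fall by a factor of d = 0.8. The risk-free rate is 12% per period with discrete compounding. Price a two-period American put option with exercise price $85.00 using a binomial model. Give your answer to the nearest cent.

$9.52

Risk-neutral probability p = (1 + 0.12 − 0.8)/(1.45 − 0.8) = 0.3200/0.6500 = 0.4923
Terminal stock prices: S_uu = 168.2, S_ud = 92.8, S_dd = 51.2
Terminal payoffs (K − S): max(-83.2, 0) = 0, max(-7.8, 0) = 0, max(33.8, 0) = 33.8
Node u (S = 116): continuation = 1/1.12·[0.4923·0.0000 + 0.5077·0.0000] = 0.0000; exercise value = 0.0000 ≤ continuation, so V_u = 0.0000
Node d (S = 64): continuation = 1/1.12·[0.4923·0.0000 + 0.5077·33.8000] = 15.3214; exercise value = 21.0000 > continuation, so V_d = 21.0000 (exercise)
Node 0 (S = 80): continuation = 1/1.12·[0.4923·0.0000 + 0.5077·21.0000] = 9.5192; exercise value = 5.0000 ≤ continuation, so V_0 = 9.5192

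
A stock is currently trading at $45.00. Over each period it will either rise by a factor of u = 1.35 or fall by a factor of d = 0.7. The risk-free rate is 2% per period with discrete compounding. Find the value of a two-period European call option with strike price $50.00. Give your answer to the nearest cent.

$7.46

Risk-neutral probability p = (1 + 0.02 − 0.7)/(1.35 − 0.7) = 0.3200/0.6500 = 0.4923
Terminal stock prices: S_uu = 82.01, S_ud = 42.53, S_dd = 22.05
Terminal payoffs (S − K): max(32.01, 0) = 32.01, max(-7.475, 0) = 0, max(-27.95, 0) = 0
Node u (S = 60.75): V_u = 1/1.02·[0.4923·32.0125 + 0.5077·0.0000] = 15.4510
Node d (S = 31.5): V_d = 1/1.02·[0.4923·0.0000 + 0.5077·0.0000] = 0.0000
Node 0 (S = 45): V_0 = 1/1.02·[0.4923·15.4510 + 0.5077·0.0000] = 7.4575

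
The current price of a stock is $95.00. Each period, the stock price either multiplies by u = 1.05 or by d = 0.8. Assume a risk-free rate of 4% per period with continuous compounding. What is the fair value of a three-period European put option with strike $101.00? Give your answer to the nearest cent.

$1.69

Risk-neutral probability p = (e^0.04 − 0.8)/(1.05 − 0.8) = 0.2408/0.2500 = 0.9632
Terminal stock prices: S_uuu = 110, S_uud = 83.79, S_udd = 63.84, S_ddd = 48.64
Terminal payoffs (K − S): max(-8.974, 0) = 0, max(17.21, 0) = 17.21, max(37.16, 0) = 37.16, max(52.36, 0) = 52.36
Node uu (S = 104.7): V_uu = e^(−0.04)·[0.9632·0.0000 + 0.0368·17.2100] = 0.6078
Node ud (S = 79.8): V_ud = e^(−0.04)·[0.9632·17.2100 + 0.0368·37.1600] = 17.2397
Node dd (S = 60.8): V_dd = e^(−0.04)·[0.9632·37.1600 + 0.0368·52.3600] = 36.2397
Node u (S = 99.75): V_u = e^(−0.04)·[0.9632·0.6078 + 0.0368·17.2397] = 1.1713
Node d (S = 76): V_d = e^(−0.04)·[0.9632·17.2397 + 0.0368·36.2397] = 17.2348
Node 0 (S = 95): V_0 = e^(−0.04)·[0.9632·1.1713 + 0.0368·17.2348] = 1.6927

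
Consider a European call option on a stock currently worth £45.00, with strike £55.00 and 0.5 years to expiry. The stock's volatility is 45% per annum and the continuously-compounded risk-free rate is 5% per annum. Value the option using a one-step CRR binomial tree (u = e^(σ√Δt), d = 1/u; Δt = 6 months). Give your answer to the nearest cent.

£3.08

CRR parameters: u = e^(σ√Δt) = e^(0.45·√0.5) = 1.3746, d = 1/u = 0.7275
Per-period rate: rΔt = 0.05·0.5 = 0.025, so R = e^0.025 = 1.0253
Risk-neutral probability p = (e^0.025 − 0.7275)/(1.3746 − 0.7275) = 0.2979/0.6472 = 0.4602
Terminal stock prices: S_u = 61.86, S_d = 32.74
Terminal payoffs (S − K): max(6.859, 0) = 6.859, max(-22.26, 0) = 0
Node 0 (S = 45): V_0 = e^(−0.025)·[0.4602·6.8592 + 0.5398·0.0000] = 3.0789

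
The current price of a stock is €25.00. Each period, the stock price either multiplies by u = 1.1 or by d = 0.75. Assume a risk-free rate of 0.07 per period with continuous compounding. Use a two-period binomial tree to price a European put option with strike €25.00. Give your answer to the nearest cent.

Risk-neutral probability p = (e^0.07 − 0.75)/(1.1 − 0.75) = 0.3225/0.3500 = 0.9215
Terminal stock prices: S_uu = 30.25, S_ud = 20.63, S_dd = 14.06
Terminal payoffs (K − S): max(-5.25, 0) = 0, max(4.375, 0) = 4.375, max(10.94, 0) = 10.94
Node u (S = 27.5): V_u = e^(−0.07)·[0.9215·0.0000 + 0.0785·4.3750] = 0.3204
Node d (S = 18.75): V_d = e^(−0.07)·[0.9215·4.3750 + 0.0785·10.9375] = 4.5598
Node 0 (S = 25): V_0 = e^(−0.07)·[0.9215·0.3204 + 0.0785·4.5598] = 0.6092

€0.61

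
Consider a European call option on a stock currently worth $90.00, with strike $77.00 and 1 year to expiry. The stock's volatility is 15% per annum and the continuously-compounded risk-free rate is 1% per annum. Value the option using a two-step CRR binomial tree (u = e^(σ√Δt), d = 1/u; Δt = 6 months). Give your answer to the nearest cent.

$14.82

CRR parameters: u = e^(σ√Δt) = e^(0.15·√0.5) = 1.1119, d = 1/u = 0.8994
Per-period rate: rΔt = 0.01·0.5 = 0.005, so R = e^0.005 = 1.0050
Risk-neutral probability p = (e^0.005 − 0.8994)/(1.1119 − 0.8994) = 0.1056/0.2125 = 0.4971
Terminal stock prices: S_uu = 111.3, S_ud = 90, S_dd = 72.8
Terminal payoffs (S − K): max(34.27, 0) = 34.27, max(13, 0) = 13, max(-4.203, 0) = 0
Node u (S = 100.1): V_u = e^(−0.005)·[0.4971·34.2680 + 0.5029·13.0000] = 23.4546
Node d (S = 80.94): V_d = e^(−0.005)·[0.4971·13.0000 + 0.5029·0.0000] = 6.4300
Node 0 (S = 90): V_0 = e^(−0.005)·[0.4971·23.4546 + 0.5029·6.4300] = 14.8185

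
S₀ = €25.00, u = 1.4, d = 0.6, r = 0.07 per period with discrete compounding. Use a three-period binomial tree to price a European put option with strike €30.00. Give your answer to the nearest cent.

Risk-neutral probability p = (1 + 0.07 − 0.6)/(1.4 − 0.6) = 0.4700/0.8000 = 0.5875
Terminal stock prices: S_uuu = 68.6, S_uud = 29.4, S_udd = 12.6, S_ddd = 5.4
Terminal payoffs (K − S): max(-38.6, 0) = 0, max(0.6, 0) = 0.6, max(17.4, 0) = 17.4, max(24.6, 0) = 24.6
Node uu (S = 49): V_uu = 1/1.07·[0.5875·0.0000 + 0.4125·0.6000] = 0.2313
Node ud (S = 21): V_ud = 1/1.07·[0.5875·0.6000 + 0.4125·17.4000] = 7.0374
Node dd (S = 9): V_dd = 1/1.07·[0.5875·17.4000 + 0.4125·24.6000] = 19.0374
Node u (S = 35): V_u = 1/1.07·[0.5875·0.2313 + 0.4125·7.0374] = 2.8400
Node d (S = 15): V_d = 1/1.07·[0.5875·7.0374 + 0.4125·19.0374] = 11.2032
Node 0 (S = 25): V_0 = 1/1.07·[0.5875·2.8400 + 0.4125·11.2032] = 5.8783

€5.88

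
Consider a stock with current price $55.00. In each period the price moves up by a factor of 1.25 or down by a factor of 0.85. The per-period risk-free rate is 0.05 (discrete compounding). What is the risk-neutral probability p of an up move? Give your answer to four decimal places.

Risk-neutral probability p = (1 + 0.05 − 0.85)/(1.25 − 0.85) = 0.2000/0.4000 = 0.5000

p = 0.5000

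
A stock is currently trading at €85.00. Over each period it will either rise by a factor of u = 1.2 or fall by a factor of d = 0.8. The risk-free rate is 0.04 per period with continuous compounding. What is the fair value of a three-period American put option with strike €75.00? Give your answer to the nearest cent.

€4.66

Risk-neutral probability p = (e^0.04 − 0.8)/(1.2 − 0.8) = 0.2408/0.4000 = 0.6020
Terminal stock prices: S_uuu = 146.9, S_uud = 97.92, S_udd = 65.28, S_ddd = 43.52
Terminal payoffs (K − S): max(-71.88, 0) = 0, max(-22.92, 0) = 0, max(9.72, 0) = 9.72, max(31.48, 0) = 31.48
Node uu (S = 122.4): continuation = e^(−0.04)·[0.6020·0.0000 + 0.3980·0.0000] = 0.0000; exercise value = 0.0000 ≤ continuation, so V_uu = 0.0000
Node ud (S = 81.6): continuation = e^(−0.04)·[0.6020·0.0000 + 0.3980·9.7200] = 3.7166; exercise value = 0.0000 ≤ continuation, so V_ud = 3.7166
Node dd (S = 54.4): continuation = e^(−0.04)·[0.6020·9.7200 + 0.3980·31.4800] = 17.6592; exercise value = 20.6000 > continuation, so V_dd = 20.6000 (exercise)
Node u (S = 102): continuation = e^(−0.04)·[0.6020·0.0000 + 0.3980·3.7166] = 1.4211; exercise value = 0.0000 ≤ continuation, so V_u = 1.4211
Node d (S = 68): continuation = e^(−0.04)·[0.6020·3.7166 + 0.3980·20.6000] = 10.0266; exercise value = 7.0000 ≤ continuation, so V_d = 10.0266
Node 0 (S = 85): continuation = e^(−0.04)·[0.6020·1.4211 + 0.3980·10.0266] = 4.6558; exercise value = 0.0000 ≤ continuation, so V_0 = 4.6558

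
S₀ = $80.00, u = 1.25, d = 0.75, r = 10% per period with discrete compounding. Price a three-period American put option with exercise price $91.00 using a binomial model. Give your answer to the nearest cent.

Risk-neutral probability p = (1 + 0.1 − 0.75)/(1.25 − 0.75) = 0.3500/0.5000 = 0.7000
Terminal stock prices: S_uuu = 156.2, S_uud = 93.75, S_udd = 56.25, S_ddd = 33.75
Terminal payoffs (K − S): max(-65.25, 0) = 0, max(-2.75, 0) = 0, max(34.75, 0) = 34.75, max(57.25, 0) = 57.25
Node uu (S = 125): continuation = 1/1.1·[0.7000·0.0000 + 0.3000·0.0000] = 0.0000; exercise value = 0.0000 ≤ continuation, so V_uu = 0.0000
Node ud (S = 75): continuation = 1/1.1·[0.7000·0.0000 + 0.3000·34.7500] = 9.4773; exercise value = 16.0000 > continuation, so V_ud = 16.0000 (exercise)
Node dd (S = 45): continuation = 1/1.1·[0.7000·34.7500 + 0.3000·57.2500] = 37.7273; exercise value = 46.0000 > continuation, so V_dd = 46.0000 (exercise)
Node u (S = 100): continuation = 1/1.1·[0.7000·0.0000 + 0.3000·16.0000] = 4.3636; exercise value = 0.0000 ≤ continuation, so V_u = 4.3636
Node d (S = 60): continuation = 1/1.1·[0.7000·16.0000 + 0.3000·46.0000] = 22.7273; exercise value = 31.0000 > continuation, so V_d = 31.0000 (exercise)
Node 0 (S = 80): continuation = 1/1.1·[0.7000·4.3636 + 0.3000·31.0000] = 11.2314; exercise value = 11.0000 ≤ continuation, so V_0 = 11.2314

$11.23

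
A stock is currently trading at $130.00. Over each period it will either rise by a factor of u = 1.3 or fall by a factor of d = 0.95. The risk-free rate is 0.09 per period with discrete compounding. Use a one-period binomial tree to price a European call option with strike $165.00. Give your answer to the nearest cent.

Risk-neutral probability p = (1 + 0.09 − 0.95)/(1.3 − 0.95) = 0.1400/0.3500 = 0.4000
Terminal stock prices: S_u = 169, S_d = 123.5
Terminal payoffs (S − K): max(4, 0) = 4, max(-41.5, 0) = 0
Node 0 (S = 130): V_0 = 1/1.09·[0.4000·4.0000 + 0.6000·0.0000] = 1.4679

$1.47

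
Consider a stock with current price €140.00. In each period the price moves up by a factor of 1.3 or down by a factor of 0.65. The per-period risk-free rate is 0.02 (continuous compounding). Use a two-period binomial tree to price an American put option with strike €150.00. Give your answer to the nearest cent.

Risk-neutral probability p = (e^0.02 − 0.65)/(1.3 − 0.65) = 0.3702/0.6500 = 0.5695
Terminal stock prices: S_uu = 236.6, S_ud = 118.3, S_dd = 59.15
Terminal payoffs (K − S): max(-86.6, 0) = 0, max(31.7, 0) = 31.7, max(90.85, 0) = 90.85
Node u (S = 182): continuation = e^(−0.02)·[0.5695·0.0000 + 0.4305·31.7000] = 13.3754; exercise value = 0.0000 ≤ continuation, so V_u = 13.3754
Node d (S = 91): continuation = e^(−0.02)·[0.5695·31.7000 + 0.4305·90.8500] = 56.0298; exercise value = 59.0000 > continuation, so V_d = 59.0000 (exercise)
Node 0 (S = 140): continuation = e^(−0.02)·[0.5695·13.3754 + 0.4305·59.0000] = 32.3612; exercise value = 10.0000 ≤ continuation, so V_0 = 32.3612

€32.36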